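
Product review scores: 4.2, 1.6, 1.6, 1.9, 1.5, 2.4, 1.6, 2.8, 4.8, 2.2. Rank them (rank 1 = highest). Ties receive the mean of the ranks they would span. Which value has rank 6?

Sorted (descending): 4.8, 4.2, 2.8, 2.4, 2.2, 1.9, 1.6, 1.6, 1.6, 1.5
The 3 values of 1.6 occupy positions 7–9 → average rank 8.
Rank 6 → value 1.9.

1.9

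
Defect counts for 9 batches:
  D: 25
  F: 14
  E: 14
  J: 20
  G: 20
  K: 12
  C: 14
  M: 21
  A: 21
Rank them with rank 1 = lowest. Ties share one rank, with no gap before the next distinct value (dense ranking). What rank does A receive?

4

Sorted (ascending): 12, 14, 14, 14, 20, 20, 21, 21, 25
The 3 values of 14 share dense rank 2.
The 2 values of 20 share dense rank 3.
The 2 values of 21 share dense rank 4.
Remaining distinct values take the next consecutive integers.
A has value 21 → rank 4.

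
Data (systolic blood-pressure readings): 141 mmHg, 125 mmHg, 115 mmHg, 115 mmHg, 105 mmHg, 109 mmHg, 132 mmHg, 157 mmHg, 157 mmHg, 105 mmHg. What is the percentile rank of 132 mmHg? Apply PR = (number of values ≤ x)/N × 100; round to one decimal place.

70.0

N = 10.
Strictly below 132: 6. Equal to 132: 1.
PR = 7/10 × 100 = 70.0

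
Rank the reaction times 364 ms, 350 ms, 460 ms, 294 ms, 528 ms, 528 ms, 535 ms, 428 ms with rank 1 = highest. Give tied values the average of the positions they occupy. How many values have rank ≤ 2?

Sorted (descending): 535, 528, 528, 460, 428, 364, 350, 294
The 2 values of 528 occupy positions 2–3 → average rank (2+3)/2 = 2.5.
Ranks ≤ 2: {1} → 1 value.

1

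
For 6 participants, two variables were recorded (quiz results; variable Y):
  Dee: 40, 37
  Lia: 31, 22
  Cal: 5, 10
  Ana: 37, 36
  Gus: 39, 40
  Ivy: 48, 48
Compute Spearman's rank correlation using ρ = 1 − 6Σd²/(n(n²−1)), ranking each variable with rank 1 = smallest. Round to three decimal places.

Ranks of variable 1: 5, 2, 1, 3, 4, 6
Ranks of variable 2: 4, 2, 1, 3, 5, 6
d = r₁ − r₂: 1, 0, 0, 0, -1, 0
d²: 1, 0, 0, 0, 1, 0; Σd² = 2
ρ = 1 − 6·2/(6·35) = 1 − 12/210 = 0.943

0.943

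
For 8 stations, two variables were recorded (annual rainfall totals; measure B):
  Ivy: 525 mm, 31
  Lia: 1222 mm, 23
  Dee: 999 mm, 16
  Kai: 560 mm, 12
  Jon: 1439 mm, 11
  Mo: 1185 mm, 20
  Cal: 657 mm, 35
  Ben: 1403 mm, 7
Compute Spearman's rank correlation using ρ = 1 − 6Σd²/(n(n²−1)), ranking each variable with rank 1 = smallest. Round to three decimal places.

Ranks of variable 1: 1, 6, 4, 2, 8, 5, 3, 7
Ranks of variable 2: 7, 6, 4, 3, 2, 5, 8, 1
d = r₁ − r₂: -6, 0, 0, -1, 6, 0, -5, 6
d²: 36, 0, 0, 1, 36, 0, 25, 36; Σd² = 134
ρ = 1 − 6·134/(8·63) = 1 − 804/504 = -0.595

-0.595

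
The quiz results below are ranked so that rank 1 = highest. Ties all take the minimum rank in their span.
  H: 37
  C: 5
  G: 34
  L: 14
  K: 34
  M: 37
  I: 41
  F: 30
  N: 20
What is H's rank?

Sorted (descending): 41, 37, 37, 34, 34, 30, 20, 14, 5
The 2 values of 37 occupy positions 2–3 → each gets rank 2.
The 2 values of 34 occupy positions 4–5 → each gets rank 4.
H has value 37 → rank 2.

2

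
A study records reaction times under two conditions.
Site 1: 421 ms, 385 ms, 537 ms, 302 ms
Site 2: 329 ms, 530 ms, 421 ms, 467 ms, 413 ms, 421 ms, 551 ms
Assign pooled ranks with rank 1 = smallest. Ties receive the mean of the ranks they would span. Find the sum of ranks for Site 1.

20

Sorted (ascending): 302, 329, 385, 413, 421, 421, 421, 467, 530, 537, 551
The 3 values of 421 occupy positions 5–7 → average rank 6.
Site 1 values → pooled ranks: 421→6, 385→3, 537→10, 302→1
Rank sum = 6 + 3 + 10 + 1 = 20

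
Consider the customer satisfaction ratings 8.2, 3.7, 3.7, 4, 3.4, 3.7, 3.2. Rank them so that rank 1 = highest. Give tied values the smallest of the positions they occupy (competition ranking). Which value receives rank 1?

8.2

Sorted (descending): 8.2, 4, 3.7, 3.7, 3.7, 3.4, 3.2
The 3 values of 3.7 occupy positions 3–5 → each gets rank 3.
Rank 1 → value 8.2.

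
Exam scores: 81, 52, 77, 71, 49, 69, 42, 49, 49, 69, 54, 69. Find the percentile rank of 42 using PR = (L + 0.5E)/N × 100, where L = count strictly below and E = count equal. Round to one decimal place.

4.2

N = 12.
Strictly below 42: 0. Equal to 42: 1.
PR = (0 + 0.5·1)/12 × 100 = 4.2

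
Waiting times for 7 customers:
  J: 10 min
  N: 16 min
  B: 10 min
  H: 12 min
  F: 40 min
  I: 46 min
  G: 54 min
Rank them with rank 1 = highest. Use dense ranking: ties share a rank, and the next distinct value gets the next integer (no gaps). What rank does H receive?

Sorted (descending): 54, 46, 40, 16, 12, 10, 10
The 2 values of 10 share dense rank 6.
Remaining distinct values take the next consecutive integers.
H has value 12 min → rank 5.

5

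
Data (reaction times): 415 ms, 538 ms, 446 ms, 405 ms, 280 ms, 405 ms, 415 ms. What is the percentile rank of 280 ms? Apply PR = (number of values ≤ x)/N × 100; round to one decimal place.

N = 7.
Strictly below 280: 0. Equal to 280: 1.
PR = 1/7 × 100 = 14.3

14.3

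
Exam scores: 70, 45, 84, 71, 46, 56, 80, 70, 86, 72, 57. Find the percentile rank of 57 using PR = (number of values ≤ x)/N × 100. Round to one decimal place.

36.4

N = 11.
Strictly below 57: 3. Equal to 57: 1.
PR = 4/11 × 100 = 36.4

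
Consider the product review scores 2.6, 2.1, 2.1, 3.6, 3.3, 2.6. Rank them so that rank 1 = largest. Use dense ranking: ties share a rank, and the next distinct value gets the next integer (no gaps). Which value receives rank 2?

Sorted (descending): 3.6, 3.3, 2.6, 2.6, 2.1, 2.1
The 2 values of 2.6 share dense rank 3.
The 2 values of 2.1 share dense rank 4.
Remaining distinct values take the next consecutive integers.
Rank 2 → value 3.3.

3.3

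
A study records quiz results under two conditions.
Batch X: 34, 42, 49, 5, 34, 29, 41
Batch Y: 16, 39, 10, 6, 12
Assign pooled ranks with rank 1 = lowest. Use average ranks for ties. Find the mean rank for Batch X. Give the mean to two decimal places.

Sorted (ascending): 5, 6, 10, 12, 16, 29, 34, 34, 39, 41, 42, 49
The 2 values of 34 occupy positions 7–8 → average rank (7+8)/2 = 7.5.
Batch X values → pooled ranks: 34→7.5, 42→11, 49→12, 5→1, 34→7.5, 29→6, 41→10
Mean rank = (7.5 + 11 + 12 + 1 + 7.5 + 6 + 10) / 7 = 7.86

7.86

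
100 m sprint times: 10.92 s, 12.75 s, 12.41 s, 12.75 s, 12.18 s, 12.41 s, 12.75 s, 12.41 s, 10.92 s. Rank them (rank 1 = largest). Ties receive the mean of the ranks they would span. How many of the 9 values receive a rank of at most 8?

Sorted (descending): 12.75, 12.75, 12.75, 12.41, 12.41, 12.41, 12.18, 10.92, 10.92
The 3 values of 12.75 occupy positions 1–3 → average rank 2.
The 3 values of 12.41 occupy positions 4–6 → average rank 5.
The 2 values of 10.92 occupy positions 8–9 → average rank (8+9)/2 = 8.5.
Ranks ≤ 8: {2, 2, 2, 5, 5, 5, 7} → 7 values.

7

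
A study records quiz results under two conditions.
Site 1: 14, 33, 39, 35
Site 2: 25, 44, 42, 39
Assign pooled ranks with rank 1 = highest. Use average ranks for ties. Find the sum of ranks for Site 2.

Sorted (descending): 44, 42, 39, 39, 35, 33, 25, 14
The 2 values of 39 occupy positions 3–4 → average rank (3+4)/2 = 3.5.
Site 2 values → pooled ranks: 25→7, 44→1, 42→2, 39→3.5
Rank sum = 7 + 1 + 2 + 3.5 = 13.5

13.5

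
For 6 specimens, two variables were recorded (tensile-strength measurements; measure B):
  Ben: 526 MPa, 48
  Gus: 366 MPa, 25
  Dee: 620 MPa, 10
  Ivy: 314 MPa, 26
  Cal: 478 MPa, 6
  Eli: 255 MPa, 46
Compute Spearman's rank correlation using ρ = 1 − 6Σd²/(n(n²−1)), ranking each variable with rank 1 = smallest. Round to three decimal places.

Ranks of variable 1: 5, 3, 6, 2, 4, 1
Ranks of variable 2: 6, 3, 2, 4, 1, 5
d = r₁ − r₂: -1, 0, 4, -2, 3, -4
d²: 1, 0, 16, 4, 9, 16; Σd² = 46
ρ = 1 − 6·46/(6·35) = 1 − 276/210 = -0.314

-0.314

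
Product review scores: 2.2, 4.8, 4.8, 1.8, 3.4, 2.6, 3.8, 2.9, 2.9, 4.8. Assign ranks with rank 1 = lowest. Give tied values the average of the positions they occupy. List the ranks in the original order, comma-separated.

Sorted (ascending): 1.8, 2.2, 2.6, 2.9, 2.9, 3.4, 3.8, 4.8, 4.8, 4.8
The 2 values of 2.9 occupy positions 4–5 → average rank (4+5)/2 = 4.5.
The 3 values of 4.8 occupy positions 8–10 → average rank 9.

2, 9, 9, 1, 6, 3, 7, 4.5, 4.5, 9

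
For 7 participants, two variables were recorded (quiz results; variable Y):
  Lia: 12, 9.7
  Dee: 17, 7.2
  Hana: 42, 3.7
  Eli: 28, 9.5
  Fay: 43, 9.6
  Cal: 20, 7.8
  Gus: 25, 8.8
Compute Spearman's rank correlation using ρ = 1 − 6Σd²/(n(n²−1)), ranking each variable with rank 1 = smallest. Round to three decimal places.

Ranks of variable 1: 1, 2, 6, 5, 7, 3, 4
Ranks of variable 2: 7, 2, 1, 5, 6, 3, 4
d = r₁ − r₂: -6, 0, 5, 0, 1, 0, 0
d²: 36, 0, 25, 0, 1, 0, 0; Σd² = 62
ρ = 1 − 6·62/(7·48) = 1 − 372/336 = -0.107

-0.107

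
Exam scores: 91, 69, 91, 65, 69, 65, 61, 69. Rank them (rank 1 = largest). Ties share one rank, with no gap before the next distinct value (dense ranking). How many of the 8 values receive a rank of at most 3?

7

Sorted (descending): 91, 91, 69, 69, 69, 65, 65, 61
The 2 values of 91 share dense rank 1.
The 3 values of 69 share dense rank 2.
The 2 values of 65 share dense rank 3.
Remaining distinct values take the next consecutive integers.
Ranks ≤ 3: {1, 1, 2, 2, 2, 3, 3} → 7 values.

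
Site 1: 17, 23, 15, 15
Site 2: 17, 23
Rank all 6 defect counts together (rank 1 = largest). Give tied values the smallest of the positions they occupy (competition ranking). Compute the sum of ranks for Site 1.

Sorted (descending): 23, 23, 17, 17, 15, 15
The 2 values of 23 occupy positions 1–2 → each gets rank 1.
The 2 values of 17 occupy positions 3–4 → each gets rank 3.
The 2 values of 15 occupy positions 5–6 → each gets rank 5.
Site 1 values → pooled ranks: 17→3, 23→1, 15→5, 15→5
Rank sum = 3 + 1 + 5 + 5 = 14

14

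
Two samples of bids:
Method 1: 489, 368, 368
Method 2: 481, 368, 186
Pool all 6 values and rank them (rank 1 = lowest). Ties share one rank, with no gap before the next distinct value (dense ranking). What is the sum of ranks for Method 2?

6

Sorted (ascending): 186, 368, 368, 368, 481, 489
The 3 values of 368 share dense rank 2.
Remaining distinct values take the next consecutive integers.
Method 2 values → pooled ranks: 481→3, 368→2, 186→1
Rank sum = 3 + 2 + 1 = 6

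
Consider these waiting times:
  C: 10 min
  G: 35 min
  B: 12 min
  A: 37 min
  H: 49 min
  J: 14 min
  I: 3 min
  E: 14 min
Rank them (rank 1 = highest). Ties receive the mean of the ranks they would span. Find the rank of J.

4.5

Sorted (descending): 49, 37, 35, 14, 14, 12, 10, 3
The 2 values of 14 occupy positions 4–5 → average rank (4+5)/2 = 4.5.
J has value 14 min → rank 4.5.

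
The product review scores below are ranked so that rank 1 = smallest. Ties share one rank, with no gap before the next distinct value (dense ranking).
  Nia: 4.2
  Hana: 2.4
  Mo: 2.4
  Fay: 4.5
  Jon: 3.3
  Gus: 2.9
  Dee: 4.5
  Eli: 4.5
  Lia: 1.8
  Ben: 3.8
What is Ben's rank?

Sorted (ascending): 1.8, 2.4, 2.4, 2.9, 3.3, 3.8, 4.2, 4.5, 4.5, 4.5
The 2 values of 2.4 share dense rank 2.
The 3 values of 4.5 share dense rank 7.
Remaining distinct values take the next consecutive integers.
Ben has value 3.8 → rank 5.

5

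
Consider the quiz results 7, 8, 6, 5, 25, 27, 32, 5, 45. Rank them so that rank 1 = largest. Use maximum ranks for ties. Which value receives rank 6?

7

Sorted (descending): 45, 32, 27, 25, 8, 7, 6, 5, 5
The 2 values of 5 occupy positions 8–9 → each gets rank 9.
Rank 6 → value 7.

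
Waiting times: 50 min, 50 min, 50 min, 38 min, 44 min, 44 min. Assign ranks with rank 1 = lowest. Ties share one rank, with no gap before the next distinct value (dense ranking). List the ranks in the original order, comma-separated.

Sorted (ascending): 38, 44, 44, 50, 50, 50
The 2 values of 44 share dense rank 2.
The 3 values of 50 share dense rank 3.
Remaining distinct values take the next consecutive integers.

3, 3, 3, 1, 2, 2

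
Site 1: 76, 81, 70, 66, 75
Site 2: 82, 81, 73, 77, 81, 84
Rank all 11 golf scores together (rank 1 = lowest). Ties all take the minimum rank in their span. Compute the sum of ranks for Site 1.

19

Sorted (ascending): 66, 70, 73, 75, 76, 77, 81, 81, 81, 82, 84
The 3 values of 81 occupy positions 7–9 → each gets rank 7.
Site 1 values → pooled ranks: 76→5, 81→7, 70→2, 66→1, 75→4
Rank sum = 5 + 7 + 2 + 1 + 4 = 19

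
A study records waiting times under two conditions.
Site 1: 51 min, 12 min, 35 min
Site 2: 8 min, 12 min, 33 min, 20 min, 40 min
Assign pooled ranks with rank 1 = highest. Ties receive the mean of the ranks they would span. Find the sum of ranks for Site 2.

25.5

Sorted (descending): 51, 40, 35, 33, 20, 12, 12, 8
The 2 values of 12 occupy positions 6–7 → average rank (6+7)/2 = 6.5.
Site 2 values → pooled ranks: 8→8, 12→6.5, 33→4, 20→5, 40→2
Rank sum = 8 + 6.5 + 4 + 5 + 2 = 25.5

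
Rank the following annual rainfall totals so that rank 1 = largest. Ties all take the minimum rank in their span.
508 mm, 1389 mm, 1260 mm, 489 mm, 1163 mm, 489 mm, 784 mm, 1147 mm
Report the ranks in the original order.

6, 1, 2, 7, 3, 7, 5, 4

Sorted (descending): 1389, 1260, 1163, 1147, 784, 508, 489, 489
The 2 values of 489 occupy positions 7–8 → each gets rank 7.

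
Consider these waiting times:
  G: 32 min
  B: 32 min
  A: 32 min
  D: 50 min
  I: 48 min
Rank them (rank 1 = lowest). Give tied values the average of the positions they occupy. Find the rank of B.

2

Sorted (ascending): 32, 32, 32, 48, 50
The 3 values of 32 occupy positions 1–3 → average rank 2.
B has value 32 min → rank 2.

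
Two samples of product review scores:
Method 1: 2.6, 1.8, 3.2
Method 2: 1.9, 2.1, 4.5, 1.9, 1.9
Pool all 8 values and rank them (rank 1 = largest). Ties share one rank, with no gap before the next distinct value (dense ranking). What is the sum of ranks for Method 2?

Sorted (descending): 4.5, 3.2, 2.6, 2.1, 1.9, 1.9, 1.9, 1.8
The 3 values of 1.9 share dense rank 5.
Remaining distinct values take the next consecutive integers.
Method 2 values → pooled ranks: 1.9→5, 2.1→4, 4.5→1, 1.9→5, 1.9→5
Rank sum = 5 + 4 + 1 + 5 + 5 = 20

20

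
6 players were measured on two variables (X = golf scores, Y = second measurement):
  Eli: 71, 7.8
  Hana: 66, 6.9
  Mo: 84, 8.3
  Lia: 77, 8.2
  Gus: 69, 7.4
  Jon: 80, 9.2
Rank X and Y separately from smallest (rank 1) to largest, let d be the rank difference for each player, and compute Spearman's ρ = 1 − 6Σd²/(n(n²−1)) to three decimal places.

0.943

Ranks of variable 1: 3, 1, 6, 4, 2, 5
Ranks of variable 2: 3, 1, 5, 4, 2, 6
d = r₁ − r₂: 0, 0, 1, 0, 0, -1
d²: 0, 0, 1, 0, 0, 1; Σd² = 2
ρ = 1 − 6·2/(6·35) = 1 − 12/210 = 0.943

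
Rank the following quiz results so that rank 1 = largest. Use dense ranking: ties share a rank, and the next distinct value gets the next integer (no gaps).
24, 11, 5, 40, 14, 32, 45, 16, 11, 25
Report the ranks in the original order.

5, 8, 9, 2, 7, 3, 1, 6, 8, 4

Sorted (descending): 45, 40, 32, 25, 24, 16, 14, 11, 11, 5
The 2 values of 11 share dense rank 8.
Remaining distinct values take the next consecutive integers.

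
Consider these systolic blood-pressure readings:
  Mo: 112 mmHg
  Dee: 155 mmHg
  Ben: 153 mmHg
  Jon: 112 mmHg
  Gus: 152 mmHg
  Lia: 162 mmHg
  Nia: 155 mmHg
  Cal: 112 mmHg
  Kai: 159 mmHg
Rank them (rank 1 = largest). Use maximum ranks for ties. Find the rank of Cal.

9

Sorted (descending): 162, 159, 155, 155, 153, 152, 112, 112, 112
The 2 values of 155 occupy positions 3–4 → each gets rank 4.
The 3 values of 112 occupy positions 7–9 → each gets rank 9.
Cal has value 112 mmHg → rank 9.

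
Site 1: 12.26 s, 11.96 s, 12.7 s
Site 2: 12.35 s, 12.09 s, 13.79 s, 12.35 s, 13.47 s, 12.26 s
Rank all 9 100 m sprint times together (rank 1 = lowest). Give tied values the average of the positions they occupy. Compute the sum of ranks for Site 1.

11.5

Sorted (ascending): 11.96, 12.09, 12.26, 12.26, 12.35, 12.35, 12.7, 13.47, 13.79
The 2 values of 12.26 occupy positions 3–4 → average rank (3+4)/2 = 3.5.
The 2 values of 12.35 occupy positions 5–6 → average rank (5+6)/2 = 5.5.
Site 1 values → pooled ranks: 12.26→3.5, 11.96→1, 12.7→7
Rank sum = 3.5 + 1 + 7 = 11.5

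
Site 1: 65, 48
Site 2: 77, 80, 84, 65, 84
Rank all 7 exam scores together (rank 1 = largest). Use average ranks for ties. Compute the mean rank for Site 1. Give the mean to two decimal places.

Sorted (descending): 84, 84, 80, 77, 65, 65, 48
The 2 values of 84 occupy positions 1–2 → average rank (1+2)/2 = 1.5.
The 2 values of 65 occupy positions 5–6 → average rank (5+6)/2 = 5.5.
Site 1 values → pooled ranks: 65→5.5, 48→7
Mean rank = (5.5 + 7) / 2 = 6.25

6.25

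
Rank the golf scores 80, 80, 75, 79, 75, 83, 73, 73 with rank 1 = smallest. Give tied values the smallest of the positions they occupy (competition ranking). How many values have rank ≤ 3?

4

Sorted (ascending): 73, 73, 75, 75, 79, 80, 80, 83
The 2 values of 73 occupy positions 1–2 → each gets rank 1.
The 2 values of 75 occupy positions 3–4 → each gets rank 3.
The 2 values of 80 occupy positions 6–7 → each gets rank 6.
Ranks ≤ 3: {1, 1, 3, 3} → 4 values.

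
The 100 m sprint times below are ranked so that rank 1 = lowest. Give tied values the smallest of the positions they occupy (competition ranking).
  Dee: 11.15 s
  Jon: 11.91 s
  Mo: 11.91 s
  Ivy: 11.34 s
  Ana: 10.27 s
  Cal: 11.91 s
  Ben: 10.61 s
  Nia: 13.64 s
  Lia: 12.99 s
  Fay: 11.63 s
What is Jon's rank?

6

Sorted (ascending): 10.27, 10.61, 11.15, 11.34, 11.63, 11.91, 11.91, 11.91, 12.99, 13.64
The 3 values of 11.91 occupy positions 6–8 → each gets rank 6.
Jon has value 11.91 s → rank 6.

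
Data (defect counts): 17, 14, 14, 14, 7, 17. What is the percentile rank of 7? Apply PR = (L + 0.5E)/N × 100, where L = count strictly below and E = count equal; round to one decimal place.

N = 6.
Strictly below 7: 0. Equal to 7: 1.
PR = (0 + 0.5·1)/6 × 100 = 8.3

8.3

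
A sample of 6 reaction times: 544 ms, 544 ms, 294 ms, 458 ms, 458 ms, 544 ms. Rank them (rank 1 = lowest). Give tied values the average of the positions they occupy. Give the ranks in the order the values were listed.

5, 5, 1, 2.5, 2.5, 5

Sorted (ascending): 294, 458, 458, 544, 544, 544
The 2 values of 458 occupy positions 2–3 → average rank (2+3)/2 = 2.5.
The 3 values of 544 occupy positions 4–6 → average rank 5.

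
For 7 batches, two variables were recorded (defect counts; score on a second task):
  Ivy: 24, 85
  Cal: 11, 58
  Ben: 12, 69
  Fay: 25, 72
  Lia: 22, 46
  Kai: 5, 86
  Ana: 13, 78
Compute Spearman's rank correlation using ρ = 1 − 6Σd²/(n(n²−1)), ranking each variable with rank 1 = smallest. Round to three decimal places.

Ranks of variable 1: 6, 2, 3, 7, 5, 1, 4
Ranks of variable 2: 6, 2, 3, 4, 1, 7, 5
d = r₁ − r₂: 0, 0, 0, 3, 4, -6, -1
d²: 0, 0, 0, 9, 16, 36, 1; Σd² = 62
ρ = 1 − 6·62/(7·48) = 1 − 372/336 = -0.107

-0.107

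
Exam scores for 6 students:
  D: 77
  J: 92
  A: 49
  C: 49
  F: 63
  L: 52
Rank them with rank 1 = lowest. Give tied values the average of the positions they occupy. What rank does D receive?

5

Sorted (ascending): 49, 49, 52, 63, 77, 92
The 2 values of 49 occupy positions 1–2 → average rank (1+2)/2 = 1.5.
D has value 77 → rank 5.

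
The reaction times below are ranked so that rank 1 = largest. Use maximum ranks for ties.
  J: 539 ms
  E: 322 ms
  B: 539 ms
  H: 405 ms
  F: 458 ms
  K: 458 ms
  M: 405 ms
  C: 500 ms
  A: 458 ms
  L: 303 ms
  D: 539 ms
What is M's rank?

9

Sorted (descending): 539, 539, 539, 500, 458, 458, 458, 405, 405, 322, 303
The 3 values of 539 occupy positions 1–3 → each gets rank 3.
The 3 values of 458 occupy positions 5–7 → each gets rank 7.
The 2 values of 405 occupy positions 8–9 → each gets rank 9.
M has value 405 ms → rank 9.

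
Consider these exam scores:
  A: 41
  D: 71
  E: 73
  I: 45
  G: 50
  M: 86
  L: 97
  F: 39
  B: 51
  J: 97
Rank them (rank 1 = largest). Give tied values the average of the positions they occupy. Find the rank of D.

5

Sorted (descending): 97, 97, 86, 73, 71, 51, 50, 45, 41, 39
The 2 values of 97 occupy positions 1–2 → average rank (1+2)/2 = 1.5.
D has value 71 → rank 5.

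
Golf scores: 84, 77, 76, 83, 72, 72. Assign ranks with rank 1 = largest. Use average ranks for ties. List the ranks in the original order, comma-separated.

1, 3, 4, 2, 5.5, 5.5

Sorted (descending): 84, 83, 77, 76, 72, 72
The 2 values of 72 occupy positions 5–6 → average rank (5+6)/2 = 5.5.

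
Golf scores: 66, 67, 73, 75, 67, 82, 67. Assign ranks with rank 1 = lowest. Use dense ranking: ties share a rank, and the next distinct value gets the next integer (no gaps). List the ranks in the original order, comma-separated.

1, 2, 3, 4, 2, 5, 2

Sorted (ascending): 66, 67, 67, 67, 73, 75, 82
The 3 values of 67 share dense rank 2.
Remaining distinct values take the next consecutive integers.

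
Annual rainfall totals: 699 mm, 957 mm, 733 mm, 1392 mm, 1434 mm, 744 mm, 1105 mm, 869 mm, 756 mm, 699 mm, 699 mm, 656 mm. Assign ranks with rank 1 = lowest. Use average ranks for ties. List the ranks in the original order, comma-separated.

3, 9, 5, 11, 12, 6, 10, 8, 7, 3, 3, 1

Sorted (ascending): 656, 699, 699, 699, 733, 744, 756, 869, 957, 1105, 1392, 1434
The 3 values of 699 occupy positions 2–4 → average rank 3.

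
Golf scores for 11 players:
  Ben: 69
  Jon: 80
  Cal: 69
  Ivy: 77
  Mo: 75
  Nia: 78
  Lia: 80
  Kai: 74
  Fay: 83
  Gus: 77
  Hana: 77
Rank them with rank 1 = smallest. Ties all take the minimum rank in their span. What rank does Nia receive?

Sorted (ascending): 69, 69, 74, 75, 77, 77, 77, 78, 80, 80, 83
The 2 values of 69 occupy positions 1–2 → each gets rank 1.
The 3 values of 77 occupy positions 5–7 → each gets rank 5.
The 2 values of 80 occupy positions 9–10 → each gets rank 9.
Nia has value 78 → rank 8.

8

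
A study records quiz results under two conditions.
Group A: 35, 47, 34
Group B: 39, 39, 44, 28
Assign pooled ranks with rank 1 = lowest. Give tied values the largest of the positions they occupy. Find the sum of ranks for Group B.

17

Sorted (ascending): 28, 34, 35, 39, 39, 44, 47
The 2 values of 39 occupy positions 4–5 → each gets rank 5.
Group B values → pooled ranks: 39→5, 39→5, 44→6, 28→1
Rank sum = 5 + 5 + 6 + 1 = 17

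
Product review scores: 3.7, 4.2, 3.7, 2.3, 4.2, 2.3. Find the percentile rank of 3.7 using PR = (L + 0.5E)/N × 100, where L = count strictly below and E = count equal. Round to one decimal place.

N = 6.
Strictly below 3.7: 2. Equal to 3.7: 2.
PR = (2 + 0.5·2)/6 × 100 = 50.0

50.0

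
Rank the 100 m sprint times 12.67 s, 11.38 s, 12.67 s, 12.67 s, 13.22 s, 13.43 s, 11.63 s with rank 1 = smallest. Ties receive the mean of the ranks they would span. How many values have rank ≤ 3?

2

Sorted (ascending): 11.38, 11.63, 12.67, 12.67, 12.67, 13.22, 13.43
The 3 values of 12.67 occupy positions 3–5 → average rank 4.
Ranks ≤ 3: {1, 2} → 2 values.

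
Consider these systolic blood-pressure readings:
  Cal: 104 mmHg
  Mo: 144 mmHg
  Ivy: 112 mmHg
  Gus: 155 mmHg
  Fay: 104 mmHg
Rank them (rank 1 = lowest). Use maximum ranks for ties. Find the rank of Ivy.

Sorted (ascending): 104, 104, 112, 144, 155
The 2 values of 104 occupy positions 1–2 → each gets rank 2.
Ivy has value 112 mmHg → rank 3.

3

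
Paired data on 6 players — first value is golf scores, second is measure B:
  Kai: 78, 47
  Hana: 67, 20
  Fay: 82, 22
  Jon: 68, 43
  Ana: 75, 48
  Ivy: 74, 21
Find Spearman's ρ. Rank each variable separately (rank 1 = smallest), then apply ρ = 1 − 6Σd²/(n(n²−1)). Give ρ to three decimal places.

Ranks of variable 1: 5, 1, 6, 2, 4, 3
Ranks of variable 2: 5, 1, 3, 4, 6, 2
d = r₁ − r₂: 0, 0, 3, -2, -2, 1
d²: 0, 0, 9, 4, 4, 1; Σd² = 18
ρ = 1 − 6·18/(6·35) = 1 − 108/210 = 0.486

0.486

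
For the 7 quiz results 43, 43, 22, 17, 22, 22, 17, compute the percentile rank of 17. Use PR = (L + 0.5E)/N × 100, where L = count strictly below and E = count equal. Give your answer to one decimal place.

N = 7.
Strictly below 17: 0. Equal to 17: 2.
PR = (0 + 0.5·2)/7 × 100 = 14.3

14.3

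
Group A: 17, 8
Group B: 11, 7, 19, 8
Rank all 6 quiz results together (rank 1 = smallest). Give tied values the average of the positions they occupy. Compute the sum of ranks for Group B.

13.5

Sorted (ascending): 7, 8, 8, 11, 17, 19
The 2 values of 8 occupy positions 2–3 → average rank (2+3)/2 = 2.5.
Group B values → pooled ranks: 11→4, 7→1, 19→6, 8→2.5
Rank sum = 4 + 1 + 6 + 2.5 = 13.5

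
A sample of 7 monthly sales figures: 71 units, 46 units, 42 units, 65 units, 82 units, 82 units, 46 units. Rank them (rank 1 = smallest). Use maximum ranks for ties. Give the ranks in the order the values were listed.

Sorted (ascending): 42, 46, 46, 65, 71, 82, 82
The 2 values of 46 occupy positions 2–3 → each gets rank 3.
The 2 values of 82 occupy positions 6–7 → each gets rank 7.

5, 3, 1, 4, 7, 7, 3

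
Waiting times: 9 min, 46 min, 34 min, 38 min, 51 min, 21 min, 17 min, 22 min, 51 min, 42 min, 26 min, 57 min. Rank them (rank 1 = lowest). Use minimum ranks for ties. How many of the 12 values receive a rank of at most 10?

Sorted (ascending): 9, 17, 21, 22, 26, 34, 38, 42, 46, 51, 51, 57
The 2 values of 51 occupy positions 10–11 → each gets rank 10.
Ranks ≤ 10: {1, 2, 3, 4, 5, 6, 7, 8, 9, 10, 10} → 11 values.

11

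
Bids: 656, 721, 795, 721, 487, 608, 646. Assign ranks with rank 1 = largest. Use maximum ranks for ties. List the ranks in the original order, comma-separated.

4, 3, 1, 3, 7, 6, 5

Sorted (descending): 795, 721, 721, 656, 646, 608, 487
The 2 values of 721 occupy positions 2–3 → each gets rank 3.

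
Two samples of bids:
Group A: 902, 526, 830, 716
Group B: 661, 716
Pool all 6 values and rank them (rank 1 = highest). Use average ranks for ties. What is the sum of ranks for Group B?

8.5

Sorted (descending): 902, 830, 716, 716, 661, 526
The 2 values of 716 occupy positions 3–4 → average rank (3+4)/2 = 3.5.
Group B values → pooled ranks: 661→5, 716→3.5
Rank sum = 5 + 3.5 = 8.5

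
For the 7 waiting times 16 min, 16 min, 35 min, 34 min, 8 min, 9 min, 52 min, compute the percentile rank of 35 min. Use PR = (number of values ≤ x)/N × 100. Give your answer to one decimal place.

N = 7.
Strictly below 35: 5. Equal to 35: 1.
PR = 6/7 × 100 = 85.7

85.7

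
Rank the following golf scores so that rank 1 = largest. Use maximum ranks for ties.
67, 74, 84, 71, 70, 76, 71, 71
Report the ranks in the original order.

8, 3, 1, 6, 7, 2, 6, 6

Sorted (descending): 84, 76, 74, 71, 71, 71, 70, 67
The 3 values of 71 occupy positions 4–6 → each gets rank 6.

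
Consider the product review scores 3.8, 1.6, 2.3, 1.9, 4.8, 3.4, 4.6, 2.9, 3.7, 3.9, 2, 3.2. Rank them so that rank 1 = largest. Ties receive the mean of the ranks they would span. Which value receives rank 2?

Sorted (descending): 4.8, 4.6, 3.9, 3.8, 3.7, 3.4, 3.2, 2.9, 2.3, 2, 1.9, 1.6
No ties — each value takes its position as its rank.
Rank 2 → value 4.6.

4.6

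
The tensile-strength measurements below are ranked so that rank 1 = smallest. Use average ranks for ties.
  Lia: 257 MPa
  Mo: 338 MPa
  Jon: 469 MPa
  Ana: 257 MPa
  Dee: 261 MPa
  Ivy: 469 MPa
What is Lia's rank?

Sorted (ascending): 257, 257, 261, 338, 469, 469
The 2 values of 257 occupy positions 1–2 → average rank (1+2)/2 = 1.5.
The 2 values of 469 occupy positions 5–6 → average rank (5+6)/2 = 5.5.
Lia has value 257 MPa → rank 1.5.

1.5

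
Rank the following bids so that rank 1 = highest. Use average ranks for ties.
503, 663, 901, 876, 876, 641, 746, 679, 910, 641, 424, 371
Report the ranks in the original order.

10, 7, 2, 3.5, 3.5, 8.5, 5, 6, 1, 8.5, 11, 12

Sorted (descending): 910, 901, 876, 876, 746, 679, 663, 641, 641, 503, 424, 371
The 2 values of 876 occupy positions 3–4 → average rank (3+4)/2 = 3.5.
The 2 values of 641 occupy positions 8–9 → average rank (8+9)/2 = 8.5.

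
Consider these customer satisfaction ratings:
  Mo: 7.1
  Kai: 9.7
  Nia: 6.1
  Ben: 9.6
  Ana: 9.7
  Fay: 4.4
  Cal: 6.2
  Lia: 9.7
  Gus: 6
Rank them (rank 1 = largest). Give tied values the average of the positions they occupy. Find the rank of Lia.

Sorted (descending): 9.7, 9.7, 9.7, 9.6, 7.1, 6.2, 6.1, 6, 4.4
The 3 values of 9.7 occupy positions 1–3 → average rank 2.
Lia has value 9.7 → rank 2.

2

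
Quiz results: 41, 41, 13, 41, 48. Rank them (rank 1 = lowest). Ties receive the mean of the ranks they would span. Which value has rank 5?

Sorted (ascending): 13, 41, 41, 41, 48
The 3 values of 41 occupy positions 2–4 → average rank 3.
Rank 5 → value 48.

48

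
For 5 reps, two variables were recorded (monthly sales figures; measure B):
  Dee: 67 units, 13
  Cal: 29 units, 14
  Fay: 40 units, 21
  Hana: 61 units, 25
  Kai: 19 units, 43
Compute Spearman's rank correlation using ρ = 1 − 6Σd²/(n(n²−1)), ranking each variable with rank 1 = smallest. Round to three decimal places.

Ranks of variable 1: 5, 2, 3, 4, 1
Ranks of variable 2: 1, 2, 3, 4, 5
d = r₁ − r₂: 4, 0, 0, 0, -4
d²: 16, 0, 0, 0, 16; Σd² = 32
ρ = 1 − 6·32/(5·24) = 1 − 192/120 = -0.600

-0.600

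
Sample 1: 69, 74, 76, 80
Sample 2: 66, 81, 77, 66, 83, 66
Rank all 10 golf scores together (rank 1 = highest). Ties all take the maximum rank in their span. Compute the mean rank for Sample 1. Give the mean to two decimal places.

Sorted (descending): 83, 81, 80, 77, 76, 74, 69, 66, 66, 66
The 3 values of 66 occupy positions 8–10 → each gets rank 10.
Sample 1 values → pooled ranks: 69→7, 74→6, 76→5, 80→3
Mean rank = (7 + 6 + 5 + 3) / 4 = 5.25

5.25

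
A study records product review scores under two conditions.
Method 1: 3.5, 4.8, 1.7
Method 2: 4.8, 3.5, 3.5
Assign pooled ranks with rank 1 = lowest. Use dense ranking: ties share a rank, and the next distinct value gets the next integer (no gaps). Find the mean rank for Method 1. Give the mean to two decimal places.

Sorted (ascending): 1.7, 3.5, 3.5, 3.5, 4.8, 4.8
The 3 values of 3.5 share dense rank 2.
The 2 values of 4.8 share dense rank 3.
Remaining distinct values take the next consecutive integers.
Method 1 values → pooled ranks: 3.5→2, 4.8→3, 1.7→1
Mean rank = (2 + 3 + 1) / 3 = 2.00

2.00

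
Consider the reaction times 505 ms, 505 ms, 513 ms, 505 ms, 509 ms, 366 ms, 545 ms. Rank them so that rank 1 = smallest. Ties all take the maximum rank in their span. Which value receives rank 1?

Sorted (ascending): 366, 505, 505, 505, 509, 513, 545
The 3 values of 505 occupy positions 2–4 → each gets rank 4.
Rank 1 → value 366.

366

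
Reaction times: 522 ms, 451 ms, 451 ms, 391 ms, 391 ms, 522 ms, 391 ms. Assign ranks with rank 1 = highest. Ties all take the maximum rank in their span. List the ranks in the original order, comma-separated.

Sorted (descending): 522, 522, 451, 451, 391, 391, 391
The 2 values of 522 occupy positions 1–2 → each gets rank 2.
The 2 values of 451 occupy positions 3–4 → each gets rank 4.
The 3 values of 391 occupy positions 5–7 → each gets rank 7.

2, 4, 4, 7, 7, 2, 7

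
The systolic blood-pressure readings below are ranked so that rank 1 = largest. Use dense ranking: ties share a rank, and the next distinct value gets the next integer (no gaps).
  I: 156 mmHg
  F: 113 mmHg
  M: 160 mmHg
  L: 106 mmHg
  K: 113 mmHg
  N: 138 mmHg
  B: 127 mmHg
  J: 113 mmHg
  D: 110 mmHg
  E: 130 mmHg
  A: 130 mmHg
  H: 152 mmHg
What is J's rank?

7

Sorted (descending): 160, 156, 152, 138, 130, 130, 127, 113, 113, 113, 110, 106
The 2 values of 130 share dense rank 5.
The 3 values of 113 share dense rank 7.
Remaining distinct values take the next consecutive integers.
J has value 113 mmHg → rank 7.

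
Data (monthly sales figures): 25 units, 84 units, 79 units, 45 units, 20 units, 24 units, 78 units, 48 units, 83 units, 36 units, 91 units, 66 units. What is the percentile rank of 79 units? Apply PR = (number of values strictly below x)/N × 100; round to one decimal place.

66.7

N = 12.
Strictly below 79: 8. Equal to 79: 1.
PR = 8/12 × 100 = 66.7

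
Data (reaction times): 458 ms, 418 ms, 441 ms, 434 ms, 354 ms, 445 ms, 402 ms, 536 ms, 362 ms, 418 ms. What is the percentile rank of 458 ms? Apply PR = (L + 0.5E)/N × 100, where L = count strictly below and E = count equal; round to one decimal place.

N = 10.
Strictly below 458: 8. Equal to 458: 1.
PR = (8 + 0.5·1)/10 × 100 = 85.0

85.0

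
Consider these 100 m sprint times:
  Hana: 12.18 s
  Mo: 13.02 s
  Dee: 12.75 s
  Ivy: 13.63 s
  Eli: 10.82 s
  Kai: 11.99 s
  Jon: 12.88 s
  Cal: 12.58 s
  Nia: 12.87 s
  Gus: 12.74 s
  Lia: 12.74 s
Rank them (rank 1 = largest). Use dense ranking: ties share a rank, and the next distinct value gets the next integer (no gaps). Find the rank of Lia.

Sorted (descending): 13.63, 13.02, 12.88, 12.87, 12.75, 12.74, 12.74, 12.58, 12.18, 11.99, 10.82
The 2 values of 12.74 share dense rank 6.
Remaining distinct values take the next consecutive integers.
Lia has value 12.74 s → rank 6.

6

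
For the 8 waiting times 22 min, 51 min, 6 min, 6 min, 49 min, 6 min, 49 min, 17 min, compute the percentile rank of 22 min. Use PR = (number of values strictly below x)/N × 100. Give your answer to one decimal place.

N = 8.
Strictly below 22: 4. Equal to 22: 1.
PR = 4/8 × 100 = 50.0

50.0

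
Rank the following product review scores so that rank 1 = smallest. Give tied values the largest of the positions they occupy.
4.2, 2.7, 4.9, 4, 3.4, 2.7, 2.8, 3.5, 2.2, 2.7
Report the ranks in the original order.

Sorted (ascending): 2.2, 2.7, 2.7, 2.7, 2.8, 3.4, 3.5, 4, 4.2, 4.9
The 3 values of 2.7 occupy positions 2–4 → each gets rank 4.

9, 4, 10, 8, 6, 4, 5, 7, 1, 4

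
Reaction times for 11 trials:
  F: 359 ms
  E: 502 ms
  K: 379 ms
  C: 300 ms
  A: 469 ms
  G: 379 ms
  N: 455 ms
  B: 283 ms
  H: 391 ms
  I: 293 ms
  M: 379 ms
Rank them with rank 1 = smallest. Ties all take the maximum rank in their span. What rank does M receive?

Sorted (ascending): 283, 293, 300, 359, 379, 379, 379, 391, 455, 469, 502
The 3 values of 379 occupy positions 5–7 → each gets rank 7.
M has value 379 ms → rank 7.

7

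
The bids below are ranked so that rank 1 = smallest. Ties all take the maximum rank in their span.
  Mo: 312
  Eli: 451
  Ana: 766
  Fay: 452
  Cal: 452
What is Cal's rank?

Sorted (ascending): 312, 451, 452, 452, 766
The 2 values of 452 occupy positions 3–4 → each gets rank 4.
Cal has value 452 → rank 4.

4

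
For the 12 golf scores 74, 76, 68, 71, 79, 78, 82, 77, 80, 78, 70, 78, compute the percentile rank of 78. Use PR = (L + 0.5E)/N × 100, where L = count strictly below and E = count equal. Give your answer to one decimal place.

62.5

N = 12.
Strictly below 78: 6. Equal to 78: 3.
PR = (6 + 0.5·3)/12 × 100 = 62.5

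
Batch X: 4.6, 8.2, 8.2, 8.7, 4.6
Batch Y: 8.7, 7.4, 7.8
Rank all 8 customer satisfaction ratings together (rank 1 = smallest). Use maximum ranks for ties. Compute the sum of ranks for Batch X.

24

Sorted (ascending): 4.6, 4.6, 7.4, 7.8, 8.2, 8.2, 8.7, 8.7
The 2 values of 4.6 occupy positions 1–2 → each gets rank 2.
The 2 values of 8.2 occupy positions 5–6 → each gets rank 6.
The 2 values of 8.7 occupy positions 7–8 → each gets rank 8.
Batch X values → pooled ranks: 4.6→2, 8.2→6, 8.2→6, 8.7→8, 4.6→2
Rank sum = 2 + 6 + 6 + 8 + 2 = 24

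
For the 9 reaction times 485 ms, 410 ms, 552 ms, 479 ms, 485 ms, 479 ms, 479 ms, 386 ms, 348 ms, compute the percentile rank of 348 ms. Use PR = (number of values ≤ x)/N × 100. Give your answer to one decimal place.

N = 9.
Strictly below 348: 0. Equal to 348: 1.
PR = 1/9 × 100 = 11.1

11.1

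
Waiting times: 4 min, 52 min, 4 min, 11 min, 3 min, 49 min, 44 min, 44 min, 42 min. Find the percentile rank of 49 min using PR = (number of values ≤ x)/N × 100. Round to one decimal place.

88.9

N = 9.
Strictly below 49: 7. Equal to 49: 1.
PR = 8/9 × 100 = 88.9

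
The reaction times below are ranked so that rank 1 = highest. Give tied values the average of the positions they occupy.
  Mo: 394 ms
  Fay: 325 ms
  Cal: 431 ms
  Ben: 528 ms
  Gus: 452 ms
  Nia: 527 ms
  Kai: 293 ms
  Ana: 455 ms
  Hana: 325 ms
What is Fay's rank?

Sorted (descending): 528, 527, 455, 452, 431, 394, 325, 325, 293
The 2 values of 325 occupy positions 7–8 → average rank (7+8)/2 = 7.5.
Fay has value 325 ms → rank 7.5.

7.5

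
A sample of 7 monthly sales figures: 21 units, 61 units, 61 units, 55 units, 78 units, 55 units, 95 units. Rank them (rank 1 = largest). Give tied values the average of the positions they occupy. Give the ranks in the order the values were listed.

7, 3.5, 3.5, 5.5, 2, 5.5, 1

Sorted (descending): 95, 78, 61, 61, 55, 55, 21
The 2 values of 61 occupy positions 3–4 → average rank (3+4)/2 = 3.5.
The 2 values of 55 occupy positions 5–6 → average rank (5+6)/2 = 5.5.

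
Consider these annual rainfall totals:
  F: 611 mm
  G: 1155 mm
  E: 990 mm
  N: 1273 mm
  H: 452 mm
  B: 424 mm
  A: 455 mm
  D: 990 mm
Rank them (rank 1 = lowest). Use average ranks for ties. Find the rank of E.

5.5

Sorted (ascending): 424, 452, 455, 611, 990, 990, 1155, 1273
The 2 values of 990 occupy positions 5–6 → average rank (5+6)/2 = 5.5.
E has value 990 mm → rank 5.5.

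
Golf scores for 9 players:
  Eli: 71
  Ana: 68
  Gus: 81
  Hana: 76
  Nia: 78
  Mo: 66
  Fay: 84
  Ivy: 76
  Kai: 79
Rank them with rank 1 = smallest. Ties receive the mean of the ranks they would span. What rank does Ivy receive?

4.5

Sorted (ascending): 66, 68, 71, 76, 76, 78, 79, 81, 84
The 2 values of 76 occupy positions 4–5 → average rank (4+5)/2 = 4.5.
Ivy has value 76 → rank 4.5.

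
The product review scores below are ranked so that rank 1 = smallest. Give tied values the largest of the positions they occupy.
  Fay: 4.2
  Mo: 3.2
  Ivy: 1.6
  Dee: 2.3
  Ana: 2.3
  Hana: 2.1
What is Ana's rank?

4

Sorted (ascending): 1.6, 2.1, 2.3, 2.3, 3.2, 4.2
The 2 values of 2.3 occupy positions 3–4 → each gets rank 4.
Ana has value 2.3 → rank 4.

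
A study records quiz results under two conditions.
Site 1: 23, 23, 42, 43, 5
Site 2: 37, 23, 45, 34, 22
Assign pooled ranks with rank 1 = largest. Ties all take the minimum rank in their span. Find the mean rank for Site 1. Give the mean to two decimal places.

5.40

Sorted (descending): 45, 43, 42, 37, 34, 23, 23, 23, 22, 5
The 3 values of 23 occupy positions 6–8 → each gets rank 6.
Site 1 values → pooled ranks: 23→6, 23→6, 42→3, 43→2, 5→10
Mean rank = (6 + 6 + 3 + 2 + 10) / 5 = 5.40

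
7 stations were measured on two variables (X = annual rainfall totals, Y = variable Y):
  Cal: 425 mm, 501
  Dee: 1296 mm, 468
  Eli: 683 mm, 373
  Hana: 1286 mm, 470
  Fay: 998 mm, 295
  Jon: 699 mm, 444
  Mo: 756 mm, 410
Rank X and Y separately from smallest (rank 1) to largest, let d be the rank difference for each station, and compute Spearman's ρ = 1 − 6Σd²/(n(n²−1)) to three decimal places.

-0.036

Ranks of variable 1: 1, 7, 2, 6, 5, 3, 4
Ranks of variable 2: 7, 5, 2, 6, 1, 4, 3
d = r₁ − r₂: -6, 2, 0, 0, 4, -1, 1
d²: 36, 4, 0, 0, 16, 1, 1; Σd² = 58
ρ = 1 − 6·58/(7·48) = 1 − 348/336 = -0.036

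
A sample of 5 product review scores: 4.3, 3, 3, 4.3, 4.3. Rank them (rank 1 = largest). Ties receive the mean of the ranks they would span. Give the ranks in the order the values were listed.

2, 4.5, 4.5, 2, 2

Sorted (descending): 4.3, 4.3, 4.3, 3, 3
The 3 values of 4.3 occupy positions 1–3 → average rank 2.
The 2 values of 3 occupy positions 4–5 → average rank (4+5)/2 = 4.5.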